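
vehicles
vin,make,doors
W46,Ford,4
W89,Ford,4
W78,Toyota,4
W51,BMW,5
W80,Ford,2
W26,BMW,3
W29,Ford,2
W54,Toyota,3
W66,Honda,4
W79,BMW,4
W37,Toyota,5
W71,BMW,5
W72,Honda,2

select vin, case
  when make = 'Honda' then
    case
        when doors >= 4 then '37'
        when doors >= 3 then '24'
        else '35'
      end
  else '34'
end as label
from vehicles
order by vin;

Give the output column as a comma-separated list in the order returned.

34, 34, 34, 34, 34, 34, 37, 34, 35, 34, 34, 34, 34

vin=W26: make='BMW' → outer ELSE → 34
vin=W29: make='Ford' → outer ELSE → 34
vin=W37: make='Toyota' → outer ELSE → 34
vin=W46: make='Ford' → outer ELSE → 34
vin=W51: make='BMW' → outer ELSE → 34
vin=W54: make='Toyota' → outer ELSE → 34
vin=W66: make='Honda' → inner[doors >= 4] → 37
vin=W71: make='BMW' → outer ELSE → 34
vin=W72: make='Honda' → inner[ELSE] → 35
vin=W78: make='Toyota' → outer ELSE → 34
vin=W79: make='BMW' → outer ELSE → 34
vin=W80: make='Ford' → outer ELSE → 34
vin=W89: make='Ford' → outer ELSE → 34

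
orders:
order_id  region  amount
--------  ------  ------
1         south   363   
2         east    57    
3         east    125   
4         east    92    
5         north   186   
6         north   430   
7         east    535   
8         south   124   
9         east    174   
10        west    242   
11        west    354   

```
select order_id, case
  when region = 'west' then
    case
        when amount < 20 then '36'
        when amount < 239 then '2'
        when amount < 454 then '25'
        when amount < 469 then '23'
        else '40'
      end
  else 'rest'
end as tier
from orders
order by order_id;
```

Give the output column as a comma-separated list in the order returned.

rest, rest, rest, rest, rest, rest, rest, rest, rest, 25, 25

order_id=1: region='south' → outer ELSE → rest
order_id=2: region='east' → outer ELSE → rest
order_id=3: region='east' → outer ELSE → rest
order_id=4: region='east' → outer ELSE → rest
order_id=5: region='north' → outer ELSE → rest
order_id=6: region='north' → outer ELSE → rest
order_id=7: region='east' → outer ELSE → rest
order_id=8: region='south' → outer ELSE → rest
order_id=9: region='east' → outer ELSE → rest
order_id=10: region='west' → inner[amount < 454] → 25
order_id=11: region='west' → inner[amount < 454] → 25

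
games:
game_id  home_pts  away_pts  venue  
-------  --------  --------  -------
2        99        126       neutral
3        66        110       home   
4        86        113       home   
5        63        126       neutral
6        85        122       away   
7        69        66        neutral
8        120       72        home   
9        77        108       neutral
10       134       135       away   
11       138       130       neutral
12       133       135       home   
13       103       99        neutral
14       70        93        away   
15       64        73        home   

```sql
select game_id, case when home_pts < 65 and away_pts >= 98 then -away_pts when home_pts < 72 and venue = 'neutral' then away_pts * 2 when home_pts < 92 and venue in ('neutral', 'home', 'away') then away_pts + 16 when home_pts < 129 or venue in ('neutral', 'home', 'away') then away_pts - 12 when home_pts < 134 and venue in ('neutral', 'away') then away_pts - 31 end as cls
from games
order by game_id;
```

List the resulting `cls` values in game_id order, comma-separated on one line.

114, 126, 129, -126, 138, 132, 60, 124, 123, 118, 123, 87, 109, 89

game_id=2: home_pts < 129 or venue in ('neutral', 'home', 'away') → 114
game_id=3: home_pts < 92 and venue in ('neutral', 'home', 'away') → 126
game_id=4: home_pts < 92 and venue in ('neutral', 'home', 'away') → 129
game_id=5: home_pts < 65 and away_pts >= 98 → -126
game_id=6: home_pts < 92 and venue in ('neutral', 'home', 'away') → 138
game_id=7: home_pts < 72 and venue = 'neutral' → 132
game_id=8: home_pts < 129 or venue in ('neutral', 'home', 'away') → 60
game_id=9: home_pts < 92 and venue in ('neutral', 'home', 'away') → 124
game_id=10: home_pts < 129 or venue in ('neutral', 'home', 'away') → 123
game_id=11: home_pts < 129 or venue in ('neutral', 'home', 'away') → 118
game_id=12: home_pts < 129 or venue in ('neutral', 'home', 'away') → 123
game_id=13: home_pts < 129 or venue in ('neutral', 'home', 'away') → 87
game_id=14: home_pts < 92 and venue in ('neutral', 'home', 'away') → 109
game_id=15: home_pts < 92 and venue in ('neutral', 'home', 'away') → 89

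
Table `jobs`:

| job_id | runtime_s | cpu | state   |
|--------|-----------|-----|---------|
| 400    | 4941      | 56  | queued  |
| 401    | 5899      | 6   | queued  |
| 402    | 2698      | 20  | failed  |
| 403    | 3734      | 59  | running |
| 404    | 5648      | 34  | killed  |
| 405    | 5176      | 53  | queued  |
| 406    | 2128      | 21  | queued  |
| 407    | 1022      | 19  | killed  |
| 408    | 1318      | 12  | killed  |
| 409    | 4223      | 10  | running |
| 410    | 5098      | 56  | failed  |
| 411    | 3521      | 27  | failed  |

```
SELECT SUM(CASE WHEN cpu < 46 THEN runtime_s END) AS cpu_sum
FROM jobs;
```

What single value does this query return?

job_id=400: ✗
job_id=401: ✓ → 5899
job_id=402: ✓ → 2698
job_id=403: ✗
job_id=404: ✓ → 5648
job_id=405: ✗
job_id=406: ✓ → 2128
job_id=407: ✓ → 1022
job_id=408: ✓ → 1318
job_id=409: ✓ → 4223
job_id=410: ✗
job_id=411: ✓ → 3521
cpu_sum = 5899 + 2698 + 5648 + 2128 + 1022 + 1318 + 4223 + 3521 = 26457

26457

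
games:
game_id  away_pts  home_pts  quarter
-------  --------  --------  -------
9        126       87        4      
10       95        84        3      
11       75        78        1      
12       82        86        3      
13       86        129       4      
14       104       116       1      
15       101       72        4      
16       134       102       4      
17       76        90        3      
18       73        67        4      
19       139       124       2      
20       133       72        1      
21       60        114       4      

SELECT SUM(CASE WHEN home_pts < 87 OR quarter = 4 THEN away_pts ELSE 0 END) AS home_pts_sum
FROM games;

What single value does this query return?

965

game_id=9: ✓ → 126
game_id=10: ✓ → 95
game_id=11: ✓ → 75
game_id=12: ✓ → 82
game_id=13: ✓ → 86
game_id=14: ✗
game_id=15: ✓ → 101
game_id=16: ✓ → 134
game_id=17: ✗
game_id=18: ✓ → 73
game_id=19: ✗
game_id=20: ✓ → 133
game_id=21: ✓ → 60
home_pts_sum = 126 + 95 + 75 + 82 + 86 + 101 + 134 + 73 + 133 + 60 = 965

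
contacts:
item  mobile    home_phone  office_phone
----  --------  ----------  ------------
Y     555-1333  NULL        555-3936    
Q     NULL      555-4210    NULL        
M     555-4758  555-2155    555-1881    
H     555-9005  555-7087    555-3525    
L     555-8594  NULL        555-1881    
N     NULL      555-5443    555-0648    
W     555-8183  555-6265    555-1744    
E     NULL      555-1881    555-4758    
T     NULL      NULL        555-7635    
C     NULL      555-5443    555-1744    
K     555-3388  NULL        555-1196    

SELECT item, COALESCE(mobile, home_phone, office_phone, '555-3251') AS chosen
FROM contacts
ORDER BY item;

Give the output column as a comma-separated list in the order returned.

item=C: mobile=NULL, home_phone=555-5443 → 555-5443
item=E: mobile=NULL, home_phone=555-1881 → 555-1881
item=H: mobile=555-9005 → 555-9005
item=K: mobile=555-3388 → 555-3388
item=L: mobile=555-8594 → 555-8594
item=M: mobile=555-4758 → 555-4758
item=N: mobile=NULL, home_phone=555-5443 → 555-5443
item=Q: mobile=NULL, home_phone=555-4210 → 555-4210
item=T: mobile=NULL, home_phone=NULL, office_phone=555-7635 → 555-7635
item=W: mobile=555-8183 → 555-8183
item=Y: mobile=555-1333 → 555-1333

555-5443, 555-1881, 555-9005, 555-3388, 555-8594, 555-4758, 555-5443, 555-4210, 555-7635, 555-8183, 555-1333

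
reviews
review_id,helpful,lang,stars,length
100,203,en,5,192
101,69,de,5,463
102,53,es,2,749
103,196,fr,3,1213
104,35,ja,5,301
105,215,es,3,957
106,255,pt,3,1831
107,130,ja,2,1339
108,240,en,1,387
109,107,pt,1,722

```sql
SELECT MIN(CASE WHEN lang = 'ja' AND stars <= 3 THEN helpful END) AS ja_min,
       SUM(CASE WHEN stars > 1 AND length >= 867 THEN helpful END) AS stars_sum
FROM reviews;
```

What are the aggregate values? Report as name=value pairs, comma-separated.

ja_min=130, stars_sum=796

[ja_min: lang = 'ja' AND stars <= 3]
review_id=100: ✗
review_id=101: ✗
review_id=102: ✗
review_id=103: ✗
review_id=104: ✗
review_id=105: ✗
review_id=106: ✗
review_id=107: ✓ → 130
review_id=108: ✗
review_id=109: ✗
ja_min = MIN(130) = 130
—
[stars_sum: stars > 1 AND length >= 867]
review_id=100: ✗
review_id=101: ✗
review_id=102: ✗
review_id=103: ✓ → 196
review_id=104: ✗
review_id=105: ✓ → 215
review_id=106: ✓ → 255
review_id=107: ✓ → 130
review_id=108: ✗
review_id=109: ✗
stars_sum = 196 + 215 + 255 + 130 = 796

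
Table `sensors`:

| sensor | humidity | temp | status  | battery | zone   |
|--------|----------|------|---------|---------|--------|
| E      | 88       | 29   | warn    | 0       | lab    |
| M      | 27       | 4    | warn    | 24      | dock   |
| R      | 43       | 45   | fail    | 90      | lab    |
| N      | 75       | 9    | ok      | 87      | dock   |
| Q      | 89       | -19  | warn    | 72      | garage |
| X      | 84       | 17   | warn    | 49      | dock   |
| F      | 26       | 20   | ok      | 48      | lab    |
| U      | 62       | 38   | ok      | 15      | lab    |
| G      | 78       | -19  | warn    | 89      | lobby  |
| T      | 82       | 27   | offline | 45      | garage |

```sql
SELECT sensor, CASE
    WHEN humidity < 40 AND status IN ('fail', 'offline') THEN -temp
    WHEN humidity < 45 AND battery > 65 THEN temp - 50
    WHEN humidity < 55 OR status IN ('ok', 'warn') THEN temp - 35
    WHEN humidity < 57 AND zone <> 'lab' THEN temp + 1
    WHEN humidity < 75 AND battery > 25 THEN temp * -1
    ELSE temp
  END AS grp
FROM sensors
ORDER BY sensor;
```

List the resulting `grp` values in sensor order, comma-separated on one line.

-6, -15, -54, -31, -26, -54, -5, 27, 3, -18

sensor=E: humidity < 55 OR status IN ('ok', 'warn') → -6
sensor=F: humidity < 55 OR status IN ('ok', 'warn') → -15
sensor=G: humidity < 55 OR status IN ('ok', 'warn') → -54
sensor=M: humidity < 55 OR status IN ('ok', 'warn') → -31
sensor=N: humidity < 55 OR status IN ('ok', 'warn') → -26
sensor=Q: humidity < 55 OR status IN ('ok', 'warn') → -54
sensor=R: humidity < 45 AND battery > 65 → -5
sensor=T: ELSE → 27
sensor=U: humidity < 55 OR status IN ('ok', 'warn') → 3
sensor=X: humidity < 55 OR status IN ('ok', 'warn') → -18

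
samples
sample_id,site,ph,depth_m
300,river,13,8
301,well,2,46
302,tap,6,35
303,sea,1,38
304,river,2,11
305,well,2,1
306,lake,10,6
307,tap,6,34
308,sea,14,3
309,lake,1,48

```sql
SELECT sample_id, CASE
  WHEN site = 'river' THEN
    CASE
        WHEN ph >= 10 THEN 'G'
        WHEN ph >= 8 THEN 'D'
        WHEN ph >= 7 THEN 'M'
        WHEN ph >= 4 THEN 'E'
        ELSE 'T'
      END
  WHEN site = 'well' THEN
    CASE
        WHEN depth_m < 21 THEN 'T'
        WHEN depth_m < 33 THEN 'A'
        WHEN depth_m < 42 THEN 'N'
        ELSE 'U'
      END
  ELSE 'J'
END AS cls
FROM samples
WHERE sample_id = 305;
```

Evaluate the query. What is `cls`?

T

sample_id = 305: site=well, ph=2, depth_m=1.
site='well' → inner[depth_m < 21] → T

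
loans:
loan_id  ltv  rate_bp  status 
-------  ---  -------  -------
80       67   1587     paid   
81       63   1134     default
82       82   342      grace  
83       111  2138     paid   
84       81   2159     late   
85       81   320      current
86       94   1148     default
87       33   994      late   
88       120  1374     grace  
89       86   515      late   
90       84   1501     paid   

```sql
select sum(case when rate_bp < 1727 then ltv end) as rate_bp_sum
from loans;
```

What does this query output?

loan_id=80: ✓ → 67
loan_id=81: ✓ → 63
loan_id=82: ✓ → 82
loan_id=83: ✗
loan_id=84: ✗
loan_id=85: ✓ → 81
loan_id=86: ✓ → 94
loan_id=87: ✓ → 33
loan_id=88: ✓ → 120
loan_id=89: ✓ → 86
loan_id=90: ✓ → 84
rate_bp_sum = 67 + 63 + 82 + 81 + 94 + 33 + 120 + 86 + 84 = 710

710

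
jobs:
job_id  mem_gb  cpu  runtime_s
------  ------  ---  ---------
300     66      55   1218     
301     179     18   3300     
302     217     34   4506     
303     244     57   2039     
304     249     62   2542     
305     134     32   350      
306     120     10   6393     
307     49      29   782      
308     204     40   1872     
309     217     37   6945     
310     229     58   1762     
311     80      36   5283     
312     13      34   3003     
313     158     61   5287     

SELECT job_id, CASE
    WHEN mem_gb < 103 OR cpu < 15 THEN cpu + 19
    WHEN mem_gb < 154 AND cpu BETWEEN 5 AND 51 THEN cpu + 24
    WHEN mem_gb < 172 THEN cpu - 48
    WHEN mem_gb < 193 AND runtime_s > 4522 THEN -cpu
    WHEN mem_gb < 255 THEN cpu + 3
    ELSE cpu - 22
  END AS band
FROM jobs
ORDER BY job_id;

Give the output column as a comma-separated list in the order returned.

job_id=300: mem_gb < 103 OR cpu < 15 → 74
job_id=301: mem_gb < 255 → 21
job_id=302: mem_gb < 255 → 37
job_id=303: mem_gb < 255 → 60
job_id=304: mem_gb < 255 → 65
job_id=305: mem_gb < 154 AND cpu BETWEEN 5 AND 51 → 56
job_id=306: mem_gb < 103 OR cpu < 15 → 29
job_id=307: mem_gb < 103 OR cpu < 15 → 48
job_id=308: mem_gb < 255 → 43
job_id=309: mem_gb < 255 → 40
job_id=310: mem_gb < 255 → 61
job_id=311: mem_gb < 103 OR cpu < 15 → 55
job_id=312: mem_gb < 103 OR cpu < 15 → 53
job_id=313: mem_gb < 172 → 13

74, 21, 37, 60, 65, 56, 29, 48, 43, 40, 61, 55, 53, 13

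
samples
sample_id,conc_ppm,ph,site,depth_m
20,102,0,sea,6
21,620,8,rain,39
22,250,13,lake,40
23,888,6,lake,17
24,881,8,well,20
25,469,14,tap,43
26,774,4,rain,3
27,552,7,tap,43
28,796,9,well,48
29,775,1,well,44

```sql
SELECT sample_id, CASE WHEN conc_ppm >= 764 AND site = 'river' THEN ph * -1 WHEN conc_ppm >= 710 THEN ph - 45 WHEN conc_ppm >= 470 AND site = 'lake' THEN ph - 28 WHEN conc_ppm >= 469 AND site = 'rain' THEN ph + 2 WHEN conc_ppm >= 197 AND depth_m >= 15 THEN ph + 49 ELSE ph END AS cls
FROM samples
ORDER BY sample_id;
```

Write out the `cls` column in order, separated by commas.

0, 10, 62, -39, -37, 63, -41, 56, -36, -44

sample_id=20: ELSE → 0
sample_id=21: conc_ppm >= 469 AND site = 'rain' → 10
sample_id=22: conc_ppm >= 197 AND depth_m >= 15 → 62
sample_id=23: conc_ppm >= 710 → -39
sample_id=24: conc_ppm >= 710 → -37
sample_id=25: conc_ppm >= 197 AND depth_m >= 15 → 63
sample_id=26: conc_ppm >= 710 → -41
sample_id=27: conc_ppm >= 197 AND depth_m >= 15 → 56
sample_id=28: conc_ppm >= 710 → -36
sample_id=29: conc_ppm >= 710 → -44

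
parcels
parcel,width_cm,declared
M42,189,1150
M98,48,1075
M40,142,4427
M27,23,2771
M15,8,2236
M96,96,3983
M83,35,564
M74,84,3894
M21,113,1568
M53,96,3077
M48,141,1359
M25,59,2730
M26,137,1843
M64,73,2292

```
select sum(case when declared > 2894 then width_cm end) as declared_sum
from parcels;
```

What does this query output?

parcel=M42: ✗
parcel=M98: ✗
parcel=M40: ✓ → 142
parcel=M27: ✗
parcel=M15: ✗
parcel=M96: ✓ → 96
parcel=M83: ✗
parcel=M74: ✓ → 84
parcel=M21: ✗
parcel=M53: ✓ → 96
parcel=M48: ✗
parcel=M25: ✗
parcel=M26: ✗
parcel=M64: ✗
declared_sum = 142 + 96 + 84 + 96 = 418

418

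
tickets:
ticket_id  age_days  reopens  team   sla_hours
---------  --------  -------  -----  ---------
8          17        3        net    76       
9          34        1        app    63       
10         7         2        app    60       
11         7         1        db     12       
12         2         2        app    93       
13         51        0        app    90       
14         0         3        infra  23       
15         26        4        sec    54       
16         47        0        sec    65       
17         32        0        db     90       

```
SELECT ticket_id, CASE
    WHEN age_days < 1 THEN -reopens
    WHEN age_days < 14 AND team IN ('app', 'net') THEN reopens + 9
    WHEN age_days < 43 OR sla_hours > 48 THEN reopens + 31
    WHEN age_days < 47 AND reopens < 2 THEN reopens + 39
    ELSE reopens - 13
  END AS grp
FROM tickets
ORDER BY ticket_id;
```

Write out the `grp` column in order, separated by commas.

34, 32, 11, 32, 11, 31, -3, 35, 31, 31

ticket_id=8: age_days < 43 OR sla_hours > 48 → 34
ticket_id=9: age_days < 43 OR sla_hours > 48 → 32
ticket_id=10: age_days < 14 AND team IN ('app', 'net') → 11
ticket_id=11: age_days < 43 OR sla_hours > 48 → 32
ticket_id=12: age_days < 14 AND team IN ('app', 'net') → 11
ticket_id=13: age_days < 43 OR sla_hours > 48 → 31
ticket_id=14: age_days < 1 → -3
ticket_id=15: age_days < 43 OR sla_hours > 48 → 35
ticket_id=16: age_days < 43 OR sla_hours > 48 → 31
ticket_id=17: age_days < 43 OR sla_hours > 48 → 31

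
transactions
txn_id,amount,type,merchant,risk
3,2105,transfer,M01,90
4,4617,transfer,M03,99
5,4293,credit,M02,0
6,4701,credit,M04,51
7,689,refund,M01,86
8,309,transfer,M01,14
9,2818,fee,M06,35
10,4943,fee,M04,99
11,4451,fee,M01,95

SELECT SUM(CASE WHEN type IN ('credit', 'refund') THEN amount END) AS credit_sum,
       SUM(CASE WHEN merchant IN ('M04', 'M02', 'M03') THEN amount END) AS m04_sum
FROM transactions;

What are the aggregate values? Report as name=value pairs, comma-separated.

[credit_sum: type IN ('credit', 'refund')]
txn_id=3: ✗
txn_id=4: ✗
txn_id=5: ✓ → 4293
txn_id=6: ✓ → 4701
txn_id=7: ✓ → 689
txn_id=8: ✗
txn_id=9: ✗
txn_id=10: ✗
txn_id=11: ✗
credit_sum = 4293 + 4701 + 689 = 9683
—
[m04_sum: merchant IN ('M04', 'M02', 'M03')]
txn_id=3: ✗
txn_id=4: ✓ → 4617
txn_id=5: ✓ → 4293
txn_id=6: ✓ → 4701
txn_id=7: ✗
txn_id=8: ✗
txn_id=9: ✗
txn_id=10: ✓ → 4943
txn_id=11: ✗
m04_sum = 4617 + 4293 + 4701 + 4943 = 18554

credit_sum=9683, m04_sum=18554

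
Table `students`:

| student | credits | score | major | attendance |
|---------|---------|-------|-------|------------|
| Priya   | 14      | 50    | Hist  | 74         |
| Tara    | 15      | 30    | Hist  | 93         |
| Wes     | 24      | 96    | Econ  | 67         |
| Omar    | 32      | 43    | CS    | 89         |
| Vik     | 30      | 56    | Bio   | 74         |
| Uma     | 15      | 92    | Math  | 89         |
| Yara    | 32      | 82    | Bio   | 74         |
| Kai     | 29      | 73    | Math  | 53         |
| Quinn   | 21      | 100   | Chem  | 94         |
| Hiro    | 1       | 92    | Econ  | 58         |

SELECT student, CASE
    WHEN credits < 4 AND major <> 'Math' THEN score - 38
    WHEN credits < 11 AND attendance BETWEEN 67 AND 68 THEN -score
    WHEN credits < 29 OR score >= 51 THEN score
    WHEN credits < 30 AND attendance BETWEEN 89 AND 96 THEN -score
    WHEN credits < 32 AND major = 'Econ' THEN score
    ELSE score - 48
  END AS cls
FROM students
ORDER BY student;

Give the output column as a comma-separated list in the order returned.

student=Hiro: credits < 4 AND major <> 'Math' → 54
student=Kai: credits < 29 OR score >= 51 → 73
student=Omar: ELSE → -5
student=Priya: credits < 29 OR score >= 51 → 50
student=Quinn: credits < 29 OR score >= 51 → 100
student=Tara: credits < 29 OR score >= 51 → 30
student=Uma: credits < 29 OR score >= 51 → 92
student=Vik: credits < 29 OR score >= 51 → 56
student=Wes: credits < 29 OR score >= 51 → 96
student=Yara: credits < 29 OR score >= 51 → 82

54, 73, -5, 50, 100, 30, 92, 56, 96, 82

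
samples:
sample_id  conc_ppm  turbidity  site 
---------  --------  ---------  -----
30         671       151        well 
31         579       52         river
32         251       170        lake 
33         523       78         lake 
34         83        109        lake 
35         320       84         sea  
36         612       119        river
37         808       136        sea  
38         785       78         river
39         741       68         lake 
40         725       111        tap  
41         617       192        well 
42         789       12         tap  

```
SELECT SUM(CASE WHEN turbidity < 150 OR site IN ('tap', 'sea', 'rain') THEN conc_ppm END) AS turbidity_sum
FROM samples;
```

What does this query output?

5965

sample_id=30: ✗
sample_id=31: ✓ → 579
sample_id=32: ✗
sample_id=33: ✓ → 523
sample_id=34: ✓ → 83
sample_id=35: ✓ → 320
sample_id=36: ✓ → 612
sample_id=37: ✓ → 808
sample_id=38: ✓ → 785
sample_id=39: ✓ → 741
sample_id=40: ✓ → 725
sample_id=41: ✗
sample_id=42: ✓ → 789
turbidity_sum = 579 + 523 + 83 + 320 + 612 + 808 + 785 + 741 + 725 + 789 = 5965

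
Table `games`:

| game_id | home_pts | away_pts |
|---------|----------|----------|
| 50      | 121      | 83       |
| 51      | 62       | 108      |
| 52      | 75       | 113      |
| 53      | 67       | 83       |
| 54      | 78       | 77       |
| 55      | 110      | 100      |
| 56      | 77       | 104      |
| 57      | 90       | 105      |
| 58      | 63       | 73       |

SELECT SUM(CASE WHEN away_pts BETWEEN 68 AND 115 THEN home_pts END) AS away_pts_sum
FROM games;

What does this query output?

743

game_id=50: ✓ → 121
game_id=51: ✓ → 62
game_id=52: ✓ → 75
game_id=53: ✓ → 67
game_id=54: ✓ → 78
game_id=55: ✓ → 110
game_id=56: ✓ → 77
game_id=57: ✓ → 90
game_id=58: ✓ → 63
away_pts_sum = 121 + 62 + 75 + 67 + 78 + 110 + 77 + 90 + 63 = 743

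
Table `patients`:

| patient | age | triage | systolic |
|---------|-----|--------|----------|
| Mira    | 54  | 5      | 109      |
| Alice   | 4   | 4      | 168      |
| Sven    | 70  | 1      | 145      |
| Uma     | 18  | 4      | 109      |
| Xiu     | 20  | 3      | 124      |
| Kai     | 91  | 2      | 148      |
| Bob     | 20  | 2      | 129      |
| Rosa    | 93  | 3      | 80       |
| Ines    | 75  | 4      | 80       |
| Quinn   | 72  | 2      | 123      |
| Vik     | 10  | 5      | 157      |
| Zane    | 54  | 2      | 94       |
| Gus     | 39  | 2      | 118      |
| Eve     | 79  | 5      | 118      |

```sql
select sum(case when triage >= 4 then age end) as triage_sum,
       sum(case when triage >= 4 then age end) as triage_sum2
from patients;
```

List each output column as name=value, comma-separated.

[triage_sum: triage >= 4]
patient=Mira: ✓ → 54
patient=Alice: ✓ → 4
patient=Sven: ✗
patient=Uma: ✓ → 18
patient=Xiu: ✗
patient=Kai: ✗
patient=Bob: ✗
patient=Rosa: ✗
patient=Ines: ✓ → 75
patient=Quinn: ✗
patient=Vik: ✓ → 10
patient=Zane: ✗
patient=Gus: ✗
patient=Eve: ✓ → 79
triage_sum = 54 + 4 + 18 + 75 + 10 + 79 = 240
—
[triage_sum2: triage >= 4]
patient=Mira: ✓ → 54
patient=Alice: ✓ → 4
patient=Sven: ✗
patient=Uma: ✓ → 18
patient=Xiu: ✗
patient=Kai: ✗
patient=Bob: ✗
patient=Rosa: ✗
patient=Ines: ✓ → 75
patient=Quinn: ✗
patient=Vik: ✓ → 10
patient=Zane: ✗
patient=Gus: ✗
patient=Eve: ✓ → 79
triage_sum2 = 54 + 4 + 18 + 75 + 10 + 79 = 240

triage_sum=240, triage_sum2=240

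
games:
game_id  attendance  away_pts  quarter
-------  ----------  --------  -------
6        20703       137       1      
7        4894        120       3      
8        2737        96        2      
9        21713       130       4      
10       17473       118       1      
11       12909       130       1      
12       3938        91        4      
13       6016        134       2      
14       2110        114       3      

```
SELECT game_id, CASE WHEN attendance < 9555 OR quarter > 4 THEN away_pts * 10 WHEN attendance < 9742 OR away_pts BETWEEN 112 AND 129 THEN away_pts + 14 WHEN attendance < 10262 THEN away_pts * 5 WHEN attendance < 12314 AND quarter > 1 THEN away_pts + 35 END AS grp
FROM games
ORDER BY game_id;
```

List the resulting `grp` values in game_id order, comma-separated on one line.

game_id=6: (no match → NULL) → NULL
game_id=7: attendance < 9555 OR quarter > 4 → 1200
game_id=8: attendance < 9555 OR quarter > 4 → 960
game_id=9: (no match → NULL) → NULL
game_id=10: attendance < 9742 OR away_pts BETWEEN 112 AND 129 → 132
game_id=11: (no match → NULL) → NULL
game_id=12: attendance < 9555 OR quarter > 4 → 910
game_id=13: attendance < 9555 OR quarter > 4 → 1340
game_id=14: attendance < 9555 OR quarter > 4 → 1140

NULL, 1200, 960, NULL, 132, NULL, 910, 1340, 1140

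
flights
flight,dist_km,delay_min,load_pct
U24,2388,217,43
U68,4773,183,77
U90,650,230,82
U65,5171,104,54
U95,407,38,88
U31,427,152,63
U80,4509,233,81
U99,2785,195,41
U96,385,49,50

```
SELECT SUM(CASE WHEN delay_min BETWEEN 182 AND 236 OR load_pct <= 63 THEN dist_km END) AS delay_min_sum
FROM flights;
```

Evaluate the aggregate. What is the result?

21088

flight=U24: ✓ → 2388
flight=U68: ✓ → 4773
flight=U90: ✓ → 650
flight=U65: ✓ → 5171
flight=U95: ✗
flight=U31: ✓ → 427
flight=U80: ✓ → 4509
flight=U99: ✓ → 2785
flight=U96: ✓ → 385
delay_min_sum = 2388 + 4773 + 650 + 5171 + 427 + 4509 + 2785 + 385 = 21088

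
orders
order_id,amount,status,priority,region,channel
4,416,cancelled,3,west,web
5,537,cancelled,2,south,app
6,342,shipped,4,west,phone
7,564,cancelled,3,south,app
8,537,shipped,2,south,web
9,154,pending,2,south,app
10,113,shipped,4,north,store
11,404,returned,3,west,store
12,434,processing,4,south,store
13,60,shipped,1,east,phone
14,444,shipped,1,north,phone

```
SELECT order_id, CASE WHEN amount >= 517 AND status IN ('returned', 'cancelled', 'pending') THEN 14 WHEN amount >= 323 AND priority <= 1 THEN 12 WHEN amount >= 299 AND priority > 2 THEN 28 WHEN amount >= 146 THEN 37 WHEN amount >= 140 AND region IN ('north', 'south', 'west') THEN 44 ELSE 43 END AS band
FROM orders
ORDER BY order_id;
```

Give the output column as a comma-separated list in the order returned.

order_id=4: amount >= 299 AND priority > 2 → 28
order_id=5: amount >= 517 AND status IN ('returned', 'cancelled', 'pending') → 14
order_id=6: amount >= 299 AND priority > 2 → 28
order_id=7: amount >= 517 AND status IN ('returned', 'cancelled', 'pending') → 14
order_id=8: amount >= 146 → 37
order_id=9: amount >= 146 → 37
order_id=10: ELSE → 43
order_id=11: amount >= 299 AND priority > 2 → 28
order_id=12: amount >= 299 AND priority > 2 → 28
order_id=13: ELSE → 43
order_id=14: amount >= 323 AND priority <= 1 → 12

28, 14, 28, 14, 37, 37, 43, 28, 28, 43, 12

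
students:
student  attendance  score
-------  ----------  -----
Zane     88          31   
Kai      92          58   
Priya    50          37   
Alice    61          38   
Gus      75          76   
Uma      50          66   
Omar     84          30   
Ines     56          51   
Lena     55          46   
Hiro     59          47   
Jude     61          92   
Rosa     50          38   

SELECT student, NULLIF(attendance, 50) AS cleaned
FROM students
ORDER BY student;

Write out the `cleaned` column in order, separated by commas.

61, 75, 59, 56, 61, 92, 55, 84, NULL, NULL, NULL, 88

student=Alice: attendance=61 vs 50: differ → 61
student=Gus: attendance=75 vs 50: differ → 75
student=Hiro: attendance=59 vs 50: differ → 59
student=Ines: attendance=56 vs 50: differ → 56
student=Jude: attendance=61 vs 50: differ → 61
student=Kai: attendance=92 vs 50: differ → 92
student=Lena: attendance=55 vs 50: differ → 55
student=Omar: attendance=84 vs 50: differ → 84
student=Priya: attendance=50 vs 50: equal → NULL
student=Rosa: attendance=50 vs 50: equal → NULL
student=Uma: attendance=50 vs 50: equal → NULL
student=Zane: attendance=88 vs 50: differ → 88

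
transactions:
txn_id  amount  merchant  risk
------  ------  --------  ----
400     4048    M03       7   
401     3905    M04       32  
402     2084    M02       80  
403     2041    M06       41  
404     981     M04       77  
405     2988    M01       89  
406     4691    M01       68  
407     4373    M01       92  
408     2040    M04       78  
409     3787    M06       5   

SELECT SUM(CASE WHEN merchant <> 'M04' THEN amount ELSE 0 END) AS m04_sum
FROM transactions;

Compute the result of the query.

24012

txn_id=400: ✓ → 4048
txn_id=401: ✗
txn_id=402: ✓ → 2084
txn_id=403: ✓ → 2041
txn_id=404: ✗
txn_id=405: ✓ → 2988
txn_id=406: ✓ → 4691
txn_id=407: ✓ → 4373
txn_id=408: ✗
txn_id=409: ✓ → 3787
m04_sum = 4048 + 2084 + 2041 + 2988 + 4691 + 4373 + 3787 = 24012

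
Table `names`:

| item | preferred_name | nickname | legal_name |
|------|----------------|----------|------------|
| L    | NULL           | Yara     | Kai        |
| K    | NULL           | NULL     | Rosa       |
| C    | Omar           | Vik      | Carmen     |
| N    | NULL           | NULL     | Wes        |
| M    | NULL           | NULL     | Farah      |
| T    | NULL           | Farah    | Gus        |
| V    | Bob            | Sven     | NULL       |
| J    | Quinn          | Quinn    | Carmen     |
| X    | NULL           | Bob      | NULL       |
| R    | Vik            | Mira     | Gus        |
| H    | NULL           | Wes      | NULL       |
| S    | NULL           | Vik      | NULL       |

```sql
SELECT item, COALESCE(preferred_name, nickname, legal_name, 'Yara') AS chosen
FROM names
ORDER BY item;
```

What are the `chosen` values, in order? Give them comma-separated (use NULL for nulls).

Omar, Wes, Quinn, Rosa, Yara, Farah, Wes, Vik, Vik, Farah, Bob, Bob

item=C: preferred_name=Omar → Omar
item=H: preferred_name=NULL, nickname=Wes → Wes
item=J: preferred_name=Quinn → Quinn
item=K: preferred_name=NULL, nickname=NULL, legal_name=Rosa → Rosa
item=L: preferred_name=NULL, nickname=Yara → Yara
item=M: preferred_name=NULL, nickname=NULL, legal_name=Farah → Farah
item=N: preferred_name=NULL, nickname=NULL, legal_name=Wes → Wes
item=R: preferred_name=Vik → Vik
item=S: preferred_name=NULL, nickname=Vik → Vik
item=T: preferred_name=NULL, nickname=Farah → Farah
item=V: preferred_name=Bob → Bob
item=X: preferred_name=NULL, nickname=Bob → Bob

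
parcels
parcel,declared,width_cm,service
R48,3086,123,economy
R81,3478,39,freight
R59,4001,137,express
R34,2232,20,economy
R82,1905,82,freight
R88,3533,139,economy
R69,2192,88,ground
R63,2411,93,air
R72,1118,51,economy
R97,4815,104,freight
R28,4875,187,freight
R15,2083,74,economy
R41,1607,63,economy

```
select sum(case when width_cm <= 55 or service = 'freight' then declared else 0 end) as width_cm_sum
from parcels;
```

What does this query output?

parcel=R48: ✗
parcel=R81: ✓ → 3478
parcel=R59: ✗
parcel=R34: ✓ → 2232
parcel=R82: ✓ → 1905
parcel=R88: ✗
parcel=R69: ✗
parcel=R63: ✗
parcel=R72: ✓ → 1118
parcel=R97: ✓ → 4815
parcel=R28: ✓ → 4875
parcel=R15: ✗
parcel=R41: ✗
width_cm_sum = 3478 + 2232 + 1905 + 1118 + 4815 + 4875 = 18423

18423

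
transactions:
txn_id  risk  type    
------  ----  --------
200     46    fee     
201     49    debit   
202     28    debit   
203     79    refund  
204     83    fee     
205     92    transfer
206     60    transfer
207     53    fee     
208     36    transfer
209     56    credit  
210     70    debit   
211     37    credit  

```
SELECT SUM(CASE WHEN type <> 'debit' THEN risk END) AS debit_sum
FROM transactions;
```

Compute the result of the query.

542

txn_id=200: ✓ → 46
txn_id=201: ✗
txn_id=202: ✗
txn_id=203: ✓ → 79
txn_id=204: ✓ → 83
txn_id=205: ✓ → 92
txn_id=206: ✓ → 60
txn_id=207: ✓ → 53
txn_id=208: ✓ → 36
txn_id=209: ✓ → 56
txn_id=210: ✗
txn_id=211: ✓ → 37
debit_sum = 46 + 79 + 83 + 92 + 60 + 53 + 36 + 56 + 37 = 542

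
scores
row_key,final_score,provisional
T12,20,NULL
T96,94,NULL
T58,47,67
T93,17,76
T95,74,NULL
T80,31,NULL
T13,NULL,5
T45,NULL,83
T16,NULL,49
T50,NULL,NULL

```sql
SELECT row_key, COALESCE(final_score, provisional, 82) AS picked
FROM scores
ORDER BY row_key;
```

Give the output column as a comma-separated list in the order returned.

row_key=T12: final_score=20 → 20
row_key=T13: final_score=NULL, provisional=5 → 5
row_key=T16: final_score=NULL, provisional=49 → 49
row_key=T45: final_score=NULL, provisional=83 → 83
row_key=T50: final_score=NULL, provisional=NULL, → literal 82 → 82
row_key=T58: final_score=47 → 47
row_key=T80: final_score=31 → 31
row_key=T93: final_score=17 → 17
row_key=T95: final_score=74 → 74
row_key=T96: final_score=94 → 94

20, 5, 49, 83, 82, 47, 31, 17, 74, 94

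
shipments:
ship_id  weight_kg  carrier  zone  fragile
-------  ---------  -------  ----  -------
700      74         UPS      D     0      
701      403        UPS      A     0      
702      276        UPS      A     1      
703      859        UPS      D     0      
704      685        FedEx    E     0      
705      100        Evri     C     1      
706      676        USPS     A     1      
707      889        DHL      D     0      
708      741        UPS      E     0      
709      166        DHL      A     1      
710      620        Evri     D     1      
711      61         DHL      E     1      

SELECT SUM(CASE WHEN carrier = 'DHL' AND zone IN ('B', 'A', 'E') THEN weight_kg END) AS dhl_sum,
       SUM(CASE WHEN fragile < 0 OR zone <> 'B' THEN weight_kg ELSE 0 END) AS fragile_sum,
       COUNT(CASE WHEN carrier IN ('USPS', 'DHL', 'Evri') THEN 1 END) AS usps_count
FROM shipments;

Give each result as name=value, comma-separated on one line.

[dhl_sum: carrier = 'DHL' AND zone IN ('B', 'A', 'E')]
ship_id=700: ✗
ship_id=701: ✗
ship_id=702: ✗
ship_id=703: ✗
ship_id=704: ✗
ship_id=705: ✗
ship_id=706: ✗
ship_id=707: ✗
ship_id=708: ✗
ship_id=709: ✓ → 166
ship_id=710: ✗
ship_id=711: ✓ → 61
dhl_sum = 166 + 61 = 227
—
[fragile_sum: fragile < 0 OR zone <> 'B']
ship_id=700: ✓ → 74
ship_id=701: ✓ → 403
ship_id=702: ✓ → 276
ship_id=703: ✓ → 859
ship_id=704: ✓ → 685
ship_id=705: ✓ → 100
ship_id=706: ✓ → 676
ship_id=707: ✓ → 889
ship_id=708: ✓ → 741
ship_id=709: ✓ → 166
ship_id=710: ✓ → 620
ship_id=711: ✓ → 61
fragile_sum = 74 + 403 + 276 + 859 + 685 + 100 + 676 + 889 + 741 + 166 + 620 + 61 = 5550
—
[usps_count: carrier IN ('USPS', 'DHL', 'Evri')]
ship_id=700: ✗
ship_id=701: ✗
ship_id=702: ✗
ship_id=703: ✗
ship_id=704: ✗
ship_id=705: ✓ → 1
ship_id=706: ✓ → 1
ship_id=707: ✓ → 1
ship_id=708: ✗
ship_id=709: ✓ → 1
ship_id=710: ✓ → 1
ship_id=711: ✓ → 1
usps_count = COUNT(1, 1, 1, 1, 1, 1) = 6

dhl_sum=227, fragile_sum=5550, usps_count=6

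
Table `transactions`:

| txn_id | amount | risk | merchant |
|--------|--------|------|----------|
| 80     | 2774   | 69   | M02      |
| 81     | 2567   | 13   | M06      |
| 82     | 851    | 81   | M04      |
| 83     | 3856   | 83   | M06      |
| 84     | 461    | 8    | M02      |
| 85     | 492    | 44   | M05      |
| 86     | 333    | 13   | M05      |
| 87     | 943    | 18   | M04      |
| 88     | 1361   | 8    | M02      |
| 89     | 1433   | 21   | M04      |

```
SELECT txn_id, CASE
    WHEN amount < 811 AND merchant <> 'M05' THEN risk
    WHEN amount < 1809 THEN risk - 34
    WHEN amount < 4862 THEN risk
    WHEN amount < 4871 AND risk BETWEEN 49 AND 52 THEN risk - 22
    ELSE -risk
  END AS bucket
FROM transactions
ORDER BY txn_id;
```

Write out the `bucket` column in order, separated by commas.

txn_id=80: amount < 4862 → 69
txn_id=81: amount < 4862 → 13
txn_id=82: amount < 1809 → 47
txn_id=83: amount < 4862 → 83
txn_id=84: amount < 811 AND merchant <> 'M05' → 8
txn_id=85: amount < 1809 → 10
txn_id=86: amount < 1809 → -21
txn_id=87: amount < 1809 → -16
txn_id=88: amount < 1809 → -26
txn_id=89: amount < 1809 → -13

69, 13, 47, 83, 8, 10, -21, -16, -26, -13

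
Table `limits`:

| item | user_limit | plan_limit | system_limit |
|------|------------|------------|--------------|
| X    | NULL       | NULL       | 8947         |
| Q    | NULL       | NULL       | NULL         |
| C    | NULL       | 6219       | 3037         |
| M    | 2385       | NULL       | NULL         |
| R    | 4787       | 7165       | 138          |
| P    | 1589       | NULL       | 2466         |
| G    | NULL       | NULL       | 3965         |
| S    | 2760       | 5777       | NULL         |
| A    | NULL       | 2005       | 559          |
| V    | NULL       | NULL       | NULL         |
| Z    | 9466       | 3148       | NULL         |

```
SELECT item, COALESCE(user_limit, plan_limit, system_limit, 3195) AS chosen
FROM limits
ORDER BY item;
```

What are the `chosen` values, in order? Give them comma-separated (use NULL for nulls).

2005, 6219, 3965, 2385, 1589, 3195, 4787, 2760, 3195, 8947, 9466

item=A: user_limit=NULL, plan_limit=2005 → 2005
item=C: user_limit=NULL, plan_limit=6219 → 6219
item=G: user_limit=NULL, plan_limit=NULL, system_limit=3965 → 3965
item=M: user_limit=2385 → 2385
item=P: user_limit=1589 → 1589
item=Q: user_limit=NULL, plan_limit=NULL, system_limit=NULL, → literal 3195 → 3195
item=R: user_limit=4787 → 4787
item=S: user_limit=2760 → 2760
item=V: user_limit=NULL, plan_limit=NULL, system_limit=NULL, → literal 3195 → 3195
item=X: user_limit=NULL, plan_limit=NULL, system_limit=8947 → 8947
item=Z: user_limit=9466 → 9466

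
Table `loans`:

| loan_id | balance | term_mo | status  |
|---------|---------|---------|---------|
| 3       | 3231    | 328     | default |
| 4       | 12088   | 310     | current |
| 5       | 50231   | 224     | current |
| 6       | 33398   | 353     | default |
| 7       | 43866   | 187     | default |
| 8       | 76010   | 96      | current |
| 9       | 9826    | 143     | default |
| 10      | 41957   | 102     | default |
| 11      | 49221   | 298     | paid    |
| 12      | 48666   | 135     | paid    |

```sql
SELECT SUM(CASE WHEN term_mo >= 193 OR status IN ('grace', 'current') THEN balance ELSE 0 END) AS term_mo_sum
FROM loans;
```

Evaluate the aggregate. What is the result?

224179

loan_id=3: ✓ → 3231
loan_id=4: ✓ → 12088
loan_id=5: ✓ → 50231
loan_id=6: ✓ → 33398
loan_id=7: ✗
loan_id=8: ✓ → 76010
loan_id=9: ✗
loan_id=10: ✗
loan_id=11: ✓ → 49221
loan_id=12: ✗
term_mo_sum = 3231 + 12088 + 50231 + 33398 + 76010 + 49221 = 224179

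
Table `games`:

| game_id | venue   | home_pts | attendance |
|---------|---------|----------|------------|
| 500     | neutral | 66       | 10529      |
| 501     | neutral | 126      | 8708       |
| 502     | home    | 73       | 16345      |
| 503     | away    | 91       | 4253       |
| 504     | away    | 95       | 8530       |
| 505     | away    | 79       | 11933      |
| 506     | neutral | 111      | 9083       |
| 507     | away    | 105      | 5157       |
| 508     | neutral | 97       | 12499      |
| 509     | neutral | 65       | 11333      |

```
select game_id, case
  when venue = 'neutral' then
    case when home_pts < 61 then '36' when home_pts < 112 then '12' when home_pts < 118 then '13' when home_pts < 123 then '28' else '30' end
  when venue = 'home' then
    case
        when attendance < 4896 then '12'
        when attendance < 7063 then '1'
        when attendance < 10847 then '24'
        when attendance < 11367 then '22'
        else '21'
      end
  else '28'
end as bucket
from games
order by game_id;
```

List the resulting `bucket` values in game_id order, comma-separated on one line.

game_id=500: venue='neutral' → inner[home_pts < 112] → 12
game_id=501: venue='neutral' → inner[ELSE] → 30
game_id=502: venue='home' → inner[ELSE] → 21
game_id=503: venue='away' → outer ELSE → 28
game_id=504: venue='away' → outer ELSE → 28
game_id=505: venue='away' → outer ELSE → 28
game_id=506: venue='neutral' → inner[home_pts < 112] → 12
game_id=507: venue='away' → outer ELSE → 28
game_id=508: venue='neutral' → inner[home_pts < 112] → 12
game_id=509: venue='neutral' → inner[home_pts < 112] → 12

12, 30, 21, 28, 28, 28, 12, 28, 12, 12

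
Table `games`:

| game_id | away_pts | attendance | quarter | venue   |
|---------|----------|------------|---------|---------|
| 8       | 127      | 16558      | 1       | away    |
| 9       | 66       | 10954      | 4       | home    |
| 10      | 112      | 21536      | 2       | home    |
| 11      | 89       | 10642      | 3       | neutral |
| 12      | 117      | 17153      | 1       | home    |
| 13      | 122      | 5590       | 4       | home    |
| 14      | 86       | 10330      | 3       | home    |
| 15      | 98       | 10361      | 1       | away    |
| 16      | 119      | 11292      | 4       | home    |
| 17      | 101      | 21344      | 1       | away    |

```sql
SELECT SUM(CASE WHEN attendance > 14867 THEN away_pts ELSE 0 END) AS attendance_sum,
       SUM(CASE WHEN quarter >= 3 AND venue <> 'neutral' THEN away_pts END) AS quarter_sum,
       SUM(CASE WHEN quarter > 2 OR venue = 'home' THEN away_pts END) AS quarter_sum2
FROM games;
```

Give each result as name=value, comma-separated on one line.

[attendance_sum: attendance > 14867]
game_id=8: ✓ → 127
game_id=9: ✗
game_id=10: ✓ → 112
game_id=11: ✗
game_id=12: ✓ → 117
game_id=13: ✗
game_id=14: ✗
game_id=15: ✗
game_id=16: ✗
game_id=17: ✓ → 101
attendance_sum = 127 + 112 + 117 + 101 = 457
—
[quarter_sum: quarter >= 3 AND venue <> 'neutral']
game_id=8: ✗
game_id=9: ✓ → 66
game_id=10: ✗
game_id=11: ✗
game_id=12: ✗
game_id=13: ✓ → 122
game_id=14: ✓ → 86
game_id=15: ✗
game_id=16: ✓ → 119
game_id=17: ✗
quarter_sum = 66 + 122 + 86 + 119 = 393
—
[quarter_sum2: quarter > 2 OR venue = 'home']
game_id=8: ✗
game_id=9: ✓ → 66
game_id=10: ✓ → 112
game_id=11: ✓ → 89
game_id=12: ✓ → 117
game_id=13: ✓ → 122
game_id=14: ✓ → 86
game_id=15: ✗
game_id=16: ✓ → 119
game_id=17: ✗
quarter_sum2 = 66 + 112 + 89 + 117 + 122 + 86 + 119 = 711

attendance_sum=457, quarter_sum=393, quarter_sum2=711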